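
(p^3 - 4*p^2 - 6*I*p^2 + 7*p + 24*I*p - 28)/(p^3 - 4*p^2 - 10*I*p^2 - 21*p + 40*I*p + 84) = (p + I)/(p - 3*I)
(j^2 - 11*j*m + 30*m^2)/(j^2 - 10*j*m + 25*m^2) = (j - 6*m)/(j - 5*m)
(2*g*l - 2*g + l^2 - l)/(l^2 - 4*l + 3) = (2*g + l)/(l - 3)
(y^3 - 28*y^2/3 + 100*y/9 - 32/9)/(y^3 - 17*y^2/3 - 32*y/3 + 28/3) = (3*y^2 - 26*y + 16)/(3*(y^2 - 5*y - 14))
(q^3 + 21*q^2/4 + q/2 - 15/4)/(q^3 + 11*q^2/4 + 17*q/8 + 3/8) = 2*(4*q^2 + 17*q - 15)/(8*q^2 + 14*q + 3)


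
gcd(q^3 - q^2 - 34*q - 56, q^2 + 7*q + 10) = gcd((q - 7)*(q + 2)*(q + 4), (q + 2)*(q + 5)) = q + 2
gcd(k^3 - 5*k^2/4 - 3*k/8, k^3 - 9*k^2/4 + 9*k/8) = k^2 - 3*k/2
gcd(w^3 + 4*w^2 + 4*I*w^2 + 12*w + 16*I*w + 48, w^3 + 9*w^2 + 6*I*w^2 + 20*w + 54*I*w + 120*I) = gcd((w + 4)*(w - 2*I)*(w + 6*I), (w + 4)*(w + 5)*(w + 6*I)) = w^2 + w*(4 + 6*I) + 24*I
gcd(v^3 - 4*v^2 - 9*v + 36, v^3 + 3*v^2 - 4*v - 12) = v + 3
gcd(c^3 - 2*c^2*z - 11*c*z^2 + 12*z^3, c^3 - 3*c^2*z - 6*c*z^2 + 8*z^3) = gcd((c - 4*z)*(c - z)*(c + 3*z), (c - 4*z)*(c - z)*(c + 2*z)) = c^2 - 5*c*z + 4*z^2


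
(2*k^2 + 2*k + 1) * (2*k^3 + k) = 4*k^5 + 4*k^4 + 4*k^3 + 2*k^2 + k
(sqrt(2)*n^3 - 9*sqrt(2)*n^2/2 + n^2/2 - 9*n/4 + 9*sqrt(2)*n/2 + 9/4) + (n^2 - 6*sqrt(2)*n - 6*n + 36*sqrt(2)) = sqrt(2)*n^3 - 9*sqrt(2)*n^2/2 + 3*n^2/2 - 33*n/4 - 3*sqrt(2)*n/2 + 9/4 + 36*sqrt(2)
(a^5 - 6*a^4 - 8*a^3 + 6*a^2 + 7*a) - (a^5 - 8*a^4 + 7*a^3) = 2*a^4 - 15*a^3 + 6*a^2 + 7*a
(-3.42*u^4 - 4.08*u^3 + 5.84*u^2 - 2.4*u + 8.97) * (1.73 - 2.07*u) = 7.0794*u^5 + 2.529*u^4 - 19.1472*u^3 + 15.0712*u^2 - 22.7199*u + 15.5181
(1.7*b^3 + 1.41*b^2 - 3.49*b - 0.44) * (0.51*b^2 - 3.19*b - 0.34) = 0.867*b^5 - 4.7039*b^4 - 6.8558*b^3 + 10.4293*b^2 + 2.5902*b + 0.1496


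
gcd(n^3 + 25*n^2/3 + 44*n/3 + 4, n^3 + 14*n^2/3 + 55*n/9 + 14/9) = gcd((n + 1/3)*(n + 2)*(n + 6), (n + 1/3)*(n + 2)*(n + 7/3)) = n^2 + 7*n/3 + 2/3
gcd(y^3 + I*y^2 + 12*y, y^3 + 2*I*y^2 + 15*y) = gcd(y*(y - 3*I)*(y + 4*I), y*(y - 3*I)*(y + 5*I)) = y^2 - 3*I*y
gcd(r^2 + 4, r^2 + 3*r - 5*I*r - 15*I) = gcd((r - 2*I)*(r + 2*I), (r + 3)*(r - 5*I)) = 1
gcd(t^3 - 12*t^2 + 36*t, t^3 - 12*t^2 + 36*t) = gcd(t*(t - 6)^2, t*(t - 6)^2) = t^3 - 12*t^2 + 36*t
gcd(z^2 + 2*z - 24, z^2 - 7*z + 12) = z - 4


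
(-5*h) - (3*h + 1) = -8*h - 1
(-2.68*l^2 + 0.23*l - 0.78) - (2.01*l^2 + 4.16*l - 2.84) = -4.69*l^2 - 3.93*l + 2.06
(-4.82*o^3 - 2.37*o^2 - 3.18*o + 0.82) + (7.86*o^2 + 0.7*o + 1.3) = -4.82*o^3 + 5.49*o^2 - 2.48*o + 2.12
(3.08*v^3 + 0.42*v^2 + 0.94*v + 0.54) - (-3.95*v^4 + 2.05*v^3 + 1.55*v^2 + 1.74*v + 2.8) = 3.95*v^4 + 1.03*v^3 - 1.13*v^2 - 0.8*v - 2.26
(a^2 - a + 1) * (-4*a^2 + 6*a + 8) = -4*a^4 + 10*a^3 - 2*a^2 - 2*a + 8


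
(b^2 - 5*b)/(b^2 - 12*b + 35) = b/(b - 7)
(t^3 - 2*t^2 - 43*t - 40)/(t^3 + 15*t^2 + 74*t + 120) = (t^2 - 7*t - 8)/(t^2 + 10*t + 24)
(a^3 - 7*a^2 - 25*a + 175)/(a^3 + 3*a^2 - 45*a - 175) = (a - 5)/(a + 5)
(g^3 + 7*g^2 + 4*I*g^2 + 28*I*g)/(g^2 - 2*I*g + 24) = g*(g + 7)/(g - 6*I)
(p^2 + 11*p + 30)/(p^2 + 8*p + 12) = (p + 5)/(p + 2)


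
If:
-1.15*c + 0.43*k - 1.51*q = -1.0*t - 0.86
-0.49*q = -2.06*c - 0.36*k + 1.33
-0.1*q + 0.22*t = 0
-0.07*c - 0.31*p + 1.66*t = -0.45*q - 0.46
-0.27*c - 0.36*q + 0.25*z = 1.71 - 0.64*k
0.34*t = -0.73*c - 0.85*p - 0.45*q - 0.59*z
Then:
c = 1.26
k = -9.63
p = -16.21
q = -4.48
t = -2.04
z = 26.39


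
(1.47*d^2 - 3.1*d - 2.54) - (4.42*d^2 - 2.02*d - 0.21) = -2.95*d^2 - 1.08*d - 2.33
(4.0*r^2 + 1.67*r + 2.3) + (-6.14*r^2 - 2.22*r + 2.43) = -2.14*r^2 - 0.55*r + 4.73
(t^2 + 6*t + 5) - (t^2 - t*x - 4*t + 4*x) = t*x + 10*t - 4*x + 5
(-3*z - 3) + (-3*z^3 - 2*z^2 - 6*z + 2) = -3*z^3 - 2*z^2 - 9*z - 1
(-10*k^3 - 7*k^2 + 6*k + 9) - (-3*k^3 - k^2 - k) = -7*k^3 - 6*k^2 + 7*k + 9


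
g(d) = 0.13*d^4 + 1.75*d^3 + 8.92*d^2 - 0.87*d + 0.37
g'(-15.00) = -842.22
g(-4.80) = 85.54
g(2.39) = 77.38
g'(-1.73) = -18.71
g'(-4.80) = -23.05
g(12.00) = 6994.09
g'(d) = 0.52*d^3 + 5.25*d^2 + 17.84*d - 0.87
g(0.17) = 0.49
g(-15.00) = 2695.42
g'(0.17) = 2.32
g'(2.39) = 78.86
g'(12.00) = 1867.77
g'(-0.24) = -4.86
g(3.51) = 202.62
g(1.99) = 49.79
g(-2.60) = 38.11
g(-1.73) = 20.68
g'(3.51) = 148.92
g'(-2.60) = -20.90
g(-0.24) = 1.07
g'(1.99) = 59.52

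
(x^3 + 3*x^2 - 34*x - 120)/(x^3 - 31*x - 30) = (x + 4)/(x + 1)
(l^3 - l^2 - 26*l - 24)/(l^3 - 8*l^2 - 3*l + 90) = (l^2 + 5*l + 4)/(l^2 - 2*l - 15)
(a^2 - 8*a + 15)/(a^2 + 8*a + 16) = (a^2 - 8*a + 15)/(a^2 + 8*a + 16)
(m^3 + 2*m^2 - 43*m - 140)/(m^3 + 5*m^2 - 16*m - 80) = (m - 7)/(m - 4)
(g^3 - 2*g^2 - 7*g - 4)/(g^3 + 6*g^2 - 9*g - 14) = (g^2 - 3*g - 4)/(g^2 + 5*g - 14)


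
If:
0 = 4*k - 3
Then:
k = 3/4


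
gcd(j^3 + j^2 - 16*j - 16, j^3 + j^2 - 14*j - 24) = j - 4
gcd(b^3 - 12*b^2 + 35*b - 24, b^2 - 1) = b - 1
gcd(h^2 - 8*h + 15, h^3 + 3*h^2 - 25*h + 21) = h - 3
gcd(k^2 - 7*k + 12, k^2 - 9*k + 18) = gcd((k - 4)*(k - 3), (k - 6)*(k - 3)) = k - 3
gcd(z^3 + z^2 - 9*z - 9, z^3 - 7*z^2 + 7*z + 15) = z^2 - 2*z - 3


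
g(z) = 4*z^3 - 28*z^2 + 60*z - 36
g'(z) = 12*z^2 - 56*z + 60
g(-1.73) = -244.31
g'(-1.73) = 192.79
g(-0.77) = -100.63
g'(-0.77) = 110.23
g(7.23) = 445.89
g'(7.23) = 282.39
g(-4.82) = -1423.63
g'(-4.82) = 608.71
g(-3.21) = -649.42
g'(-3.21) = 363.41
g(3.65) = 4.48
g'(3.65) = 15.47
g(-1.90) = -278.52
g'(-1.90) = 209.72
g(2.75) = 0.44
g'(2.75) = -3.25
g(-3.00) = -576.00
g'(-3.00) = 336.00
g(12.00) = 3564.00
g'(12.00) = 1116.00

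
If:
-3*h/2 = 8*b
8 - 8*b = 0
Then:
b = 1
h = -16/3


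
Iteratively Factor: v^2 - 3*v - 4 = (v + 1)*(v - 4)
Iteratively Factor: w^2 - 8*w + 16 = (w - 4)*(w - 4)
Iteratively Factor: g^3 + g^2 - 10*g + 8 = (g + 4)*(g^2 - 3*g + 2) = (g - 1)*(g + 4)*(g - 2)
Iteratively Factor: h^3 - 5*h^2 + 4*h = (h - 1)*(h^2 - 4*h) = (h - 4)*(h - 1)*(h)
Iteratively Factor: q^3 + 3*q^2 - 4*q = (q + 4)*(q^2 - q) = (q - 1)*(q + 4)*(q)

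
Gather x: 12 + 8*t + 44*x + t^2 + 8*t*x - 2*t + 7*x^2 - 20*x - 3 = t^2 + 6*t + 7*x^2 + x*(8*t + 24) + 9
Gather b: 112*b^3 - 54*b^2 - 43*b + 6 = 112*b^3 - 54*b^2 - 43*b + 6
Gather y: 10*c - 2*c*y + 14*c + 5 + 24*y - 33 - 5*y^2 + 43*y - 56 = 24*c - 5*y^2 + y*(67 - 2*c) - 84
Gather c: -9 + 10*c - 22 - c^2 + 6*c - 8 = -c^2 + 16*c - 39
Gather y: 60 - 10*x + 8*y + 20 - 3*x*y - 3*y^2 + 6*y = -10*x - 3*y^2 + y*(14 - 3*x) + 80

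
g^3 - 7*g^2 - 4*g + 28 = (g - 7)*(g - 2)*(g + 2)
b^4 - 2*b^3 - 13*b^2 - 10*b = b*(b - 5)*(b + 1)*(b + 2)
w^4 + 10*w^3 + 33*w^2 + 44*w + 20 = (w + 1)*(w + 2)^2*(w + 5)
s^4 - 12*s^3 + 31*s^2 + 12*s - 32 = (s - 8)*(s - 4)*(s - 1)*(s + 1)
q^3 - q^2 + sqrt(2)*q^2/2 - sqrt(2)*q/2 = q*(q - 1)*(q + sqrt(2)/2)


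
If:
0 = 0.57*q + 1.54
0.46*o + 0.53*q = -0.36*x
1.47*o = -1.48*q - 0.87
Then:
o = 2.13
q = -2.70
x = 1.26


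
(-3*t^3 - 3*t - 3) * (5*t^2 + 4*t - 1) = -15*t^5 - 12*t^4 - 12*t^3 - 27*t^2 - 9*t + 3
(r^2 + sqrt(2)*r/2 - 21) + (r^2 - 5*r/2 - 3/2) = 2*r^2 - 5*r/2 + sqrt(2)*r/2 - 45/2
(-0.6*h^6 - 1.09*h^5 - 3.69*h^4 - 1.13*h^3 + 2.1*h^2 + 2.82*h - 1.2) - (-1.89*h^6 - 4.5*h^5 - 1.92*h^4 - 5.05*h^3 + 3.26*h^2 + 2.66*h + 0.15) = 1.29*h^6 + 3.41*h^5 - 1.77*h^4 + 3.92*h^3 - 1.16*h^2 + 0.16*h - 1.35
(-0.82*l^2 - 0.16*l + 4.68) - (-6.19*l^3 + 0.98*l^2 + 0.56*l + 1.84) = 6.19*l^3 - 1.8*l^2 - 0.72*l + 2.84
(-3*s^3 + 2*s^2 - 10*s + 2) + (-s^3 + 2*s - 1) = -4*s^3 + 2*s^2 - 8*s + 1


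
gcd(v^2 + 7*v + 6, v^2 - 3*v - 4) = v + 1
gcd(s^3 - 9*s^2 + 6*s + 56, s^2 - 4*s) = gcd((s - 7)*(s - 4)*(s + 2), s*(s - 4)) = s - 4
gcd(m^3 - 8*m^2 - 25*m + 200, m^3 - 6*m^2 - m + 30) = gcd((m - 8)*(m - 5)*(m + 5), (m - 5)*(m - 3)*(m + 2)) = m - 5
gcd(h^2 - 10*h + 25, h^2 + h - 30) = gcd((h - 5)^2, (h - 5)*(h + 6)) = h - 5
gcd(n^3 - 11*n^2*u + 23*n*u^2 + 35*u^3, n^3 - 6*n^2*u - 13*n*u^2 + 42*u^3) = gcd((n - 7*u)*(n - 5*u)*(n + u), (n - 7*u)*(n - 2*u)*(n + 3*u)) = -n + 7*u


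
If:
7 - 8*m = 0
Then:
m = 7/8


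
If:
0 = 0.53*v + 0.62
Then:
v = -1.17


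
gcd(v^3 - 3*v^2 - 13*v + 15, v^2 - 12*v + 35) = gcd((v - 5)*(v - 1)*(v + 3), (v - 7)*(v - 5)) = v - 5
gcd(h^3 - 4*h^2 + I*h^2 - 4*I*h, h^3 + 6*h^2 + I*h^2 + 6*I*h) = h^2 + I*h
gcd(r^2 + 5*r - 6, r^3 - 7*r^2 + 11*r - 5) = r - 1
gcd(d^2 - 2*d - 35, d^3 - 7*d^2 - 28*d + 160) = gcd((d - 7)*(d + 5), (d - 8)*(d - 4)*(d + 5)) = d + 5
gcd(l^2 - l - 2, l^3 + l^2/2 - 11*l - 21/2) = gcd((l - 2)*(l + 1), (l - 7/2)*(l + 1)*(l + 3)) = l + 1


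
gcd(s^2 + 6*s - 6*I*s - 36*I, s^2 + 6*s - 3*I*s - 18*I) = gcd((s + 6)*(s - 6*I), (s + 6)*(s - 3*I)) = s + 6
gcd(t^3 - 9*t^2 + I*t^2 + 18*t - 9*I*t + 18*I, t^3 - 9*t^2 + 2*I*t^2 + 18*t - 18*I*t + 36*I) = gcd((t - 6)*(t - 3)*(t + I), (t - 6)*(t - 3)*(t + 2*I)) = t^2 - 9*t + 18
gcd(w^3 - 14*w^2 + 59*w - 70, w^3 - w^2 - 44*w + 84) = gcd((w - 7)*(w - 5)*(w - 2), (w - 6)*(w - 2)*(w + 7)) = w - 2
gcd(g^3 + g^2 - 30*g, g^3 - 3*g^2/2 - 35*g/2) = g^2 - 5*g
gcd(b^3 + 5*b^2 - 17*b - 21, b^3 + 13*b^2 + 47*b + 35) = b^2 + 8*b + 7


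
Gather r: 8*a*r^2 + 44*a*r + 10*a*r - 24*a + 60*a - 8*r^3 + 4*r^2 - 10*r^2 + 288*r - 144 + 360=36*a - 8*r^3 + r^2*(8*a - 6) + r*(54*a + 288) + 216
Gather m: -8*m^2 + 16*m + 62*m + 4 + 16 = -8*m^2 + 78*m + 20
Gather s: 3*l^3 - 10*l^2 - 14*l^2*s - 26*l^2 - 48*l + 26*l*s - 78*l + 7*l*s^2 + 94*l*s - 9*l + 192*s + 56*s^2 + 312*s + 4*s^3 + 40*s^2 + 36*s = 3*l^3 - 36*l^2 - 135*l + 4*s^3 + s^2*(7*l + 96) + s*(-14*l^2 + 120*l + 540)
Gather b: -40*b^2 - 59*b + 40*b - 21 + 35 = -40*b^2 - 19*b + 14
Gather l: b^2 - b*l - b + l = b^2 - b + l*(1 - b)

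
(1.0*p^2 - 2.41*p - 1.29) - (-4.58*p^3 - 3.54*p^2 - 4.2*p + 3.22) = 4.58*p^3 + 4.54*p^2 + 1.79*p - 4.51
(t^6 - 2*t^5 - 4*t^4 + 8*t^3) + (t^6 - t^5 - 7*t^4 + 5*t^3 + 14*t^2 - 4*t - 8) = 2*t^6 - 3*t^5 - 11*t^4 + 13*t^3 + 14*t^2 - 4*t - 8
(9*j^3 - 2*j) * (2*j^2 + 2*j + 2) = 18*j^5 + 18*j^4 + 14*j^3 - 4*j^2 - 4*j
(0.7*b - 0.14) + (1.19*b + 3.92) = 1.89*b + 3.78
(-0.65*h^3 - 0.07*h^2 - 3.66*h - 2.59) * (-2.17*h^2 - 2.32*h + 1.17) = 1.4105*h^5 + 1.6599*h^4 + 7.3441*h^3 + 14.0296*h^2 + 1.7266*h - 3.0303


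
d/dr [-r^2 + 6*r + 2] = 6 - 2*r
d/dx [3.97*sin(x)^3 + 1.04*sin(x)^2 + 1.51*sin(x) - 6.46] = (11.91*sin(x)^2 + 2.08*sin(x) + 1.51)*cos(x)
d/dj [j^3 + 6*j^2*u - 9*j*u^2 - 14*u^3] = 3*j^2 + 12*j*u - 9*u^2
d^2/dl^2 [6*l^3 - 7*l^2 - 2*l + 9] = 36*l - 14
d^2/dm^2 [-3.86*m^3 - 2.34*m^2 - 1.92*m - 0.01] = -23.16*m - 4.68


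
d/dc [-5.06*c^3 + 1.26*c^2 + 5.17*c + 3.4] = -15.18*c^2 + 2.52*c + 5.17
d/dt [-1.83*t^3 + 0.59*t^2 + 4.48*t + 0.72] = -5.49*t^2 + 1.18*t + 4.48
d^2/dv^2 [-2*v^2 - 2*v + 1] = -4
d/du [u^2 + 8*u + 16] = 2*u + 8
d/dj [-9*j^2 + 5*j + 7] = 5 - 18*j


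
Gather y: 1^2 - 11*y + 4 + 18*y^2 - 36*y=18*y^2 - 47*y + 5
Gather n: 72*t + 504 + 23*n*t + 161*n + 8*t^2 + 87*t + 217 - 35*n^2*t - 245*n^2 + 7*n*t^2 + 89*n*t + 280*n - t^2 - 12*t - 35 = n^2*(-35*t - 245) + n*(7*t^2 + 112*t + 441) + 7*t^2 + 147*t + 686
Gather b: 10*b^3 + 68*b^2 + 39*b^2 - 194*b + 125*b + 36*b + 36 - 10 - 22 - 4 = 10*b^3 + 107*b^2 - 33*b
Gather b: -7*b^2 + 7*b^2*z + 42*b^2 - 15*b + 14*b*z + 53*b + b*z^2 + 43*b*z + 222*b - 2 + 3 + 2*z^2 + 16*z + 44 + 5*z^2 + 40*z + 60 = b^2*(7*z + 35) + b*(z^2 + 57*z + 260) + 7*z^2 + 56*z + 105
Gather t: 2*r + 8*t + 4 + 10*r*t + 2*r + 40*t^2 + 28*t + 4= 4*r + 40*t^2 + t*(10*r + 36) + 8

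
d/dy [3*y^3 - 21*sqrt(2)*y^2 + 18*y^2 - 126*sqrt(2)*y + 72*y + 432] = 9*y^2 - 42*sqrt(2)*y + 36*y - 126*sqrt(2) + 72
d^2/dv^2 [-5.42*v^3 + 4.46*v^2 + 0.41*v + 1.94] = 8.92 - 32.52*v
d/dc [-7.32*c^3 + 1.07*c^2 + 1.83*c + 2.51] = -21.96*c^2 + 2.14*c + 1.83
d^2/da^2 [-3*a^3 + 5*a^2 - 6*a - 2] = 10 - 18*a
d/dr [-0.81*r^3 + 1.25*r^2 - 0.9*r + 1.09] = -2.43*r^2 + 2.5*r - 0.9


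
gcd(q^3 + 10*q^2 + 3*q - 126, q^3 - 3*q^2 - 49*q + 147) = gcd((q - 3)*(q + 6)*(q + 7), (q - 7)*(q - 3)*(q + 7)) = q^2 + 4*q - 21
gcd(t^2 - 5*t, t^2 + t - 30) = t - 5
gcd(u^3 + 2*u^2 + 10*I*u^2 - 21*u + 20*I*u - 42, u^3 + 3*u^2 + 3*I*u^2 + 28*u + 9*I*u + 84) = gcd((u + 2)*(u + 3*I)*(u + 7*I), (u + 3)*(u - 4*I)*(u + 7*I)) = u + 7*I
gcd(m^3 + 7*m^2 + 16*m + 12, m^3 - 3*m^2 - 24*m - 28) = m^2 + 4*m + 4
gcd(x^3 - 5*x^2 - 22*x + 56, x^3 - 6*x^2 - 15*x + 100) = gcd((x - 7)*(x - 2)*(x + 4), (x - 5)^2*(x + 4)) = x + 4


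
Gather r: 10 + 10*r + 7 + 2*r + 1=12*r + 18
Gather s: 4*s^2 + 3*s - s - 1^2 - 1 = 4*s^2 + 2*s - 2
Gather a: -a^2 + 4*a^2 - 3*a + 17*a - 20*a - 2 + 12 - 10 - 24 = 3*a^2 - 6*a - 24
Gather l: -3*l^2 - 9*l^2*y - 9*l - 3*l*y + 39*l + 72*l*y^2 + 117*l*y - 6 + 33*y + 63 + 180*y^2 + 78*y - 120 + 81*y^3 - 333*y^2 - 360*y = l^2*(-9*y - 3) + l*(72*y^2 + 114*y + 30) + 81*y^3 - 153*y^2 - 249*y - 63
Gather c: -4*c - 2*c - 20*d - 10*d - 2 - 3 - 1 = -6*c - 30*d - 6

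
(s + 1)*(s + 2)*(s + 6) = s^3 + 9*s^2 + 20*s + 12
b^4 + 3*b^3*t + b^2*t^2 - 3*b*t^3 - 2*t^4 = (b - t)*(b + t)^2*(b + 2*t)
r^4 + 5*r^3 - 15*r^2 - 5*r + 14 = (r - 2)*(r - 1)*(r + 1)*(r + 7)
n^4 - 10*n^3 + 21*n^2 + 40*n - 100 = (n - 5)^2*(n - 2)*(n + 2)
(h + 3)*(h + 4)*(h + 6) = h^3 + 13*h^2 + 54*h + 72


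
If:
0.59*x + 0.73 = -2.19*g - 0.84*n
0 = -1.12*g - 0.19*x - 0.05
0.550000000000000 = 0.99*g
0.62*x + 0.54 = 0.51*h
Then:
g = 0.56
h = -3.24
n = 0.17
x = -3.54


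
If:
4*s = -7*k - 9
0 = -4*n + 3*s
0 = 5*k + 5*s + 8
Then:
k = -13/15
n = -11/20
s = -11/15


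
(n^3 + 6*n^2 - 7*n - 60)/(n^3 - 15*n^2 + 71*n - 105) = (n^2 + 9*n + 20)/(n^2 - 12*n + 35)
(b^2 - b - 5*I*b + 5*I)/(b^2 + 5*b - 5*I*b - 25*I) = (b - 1)/(b + 5)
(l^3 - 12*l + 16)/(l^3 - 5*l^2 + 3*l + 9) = (l^3 - 12*l + 16)/(l^3 - 5*l^2 + 3*l + 9)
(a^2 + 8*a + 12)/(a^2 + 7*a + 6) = (a + 2)/(a + 1)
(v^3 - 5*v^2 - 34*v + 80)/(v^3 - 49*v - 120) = (v - 2)/(v + 3)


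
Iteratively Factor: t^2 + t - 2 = (t - 1)*(t + 2)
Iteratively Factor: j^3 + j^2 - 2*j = (j)*(j^2 + j - 2) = j*(j + 2)*(j - 1)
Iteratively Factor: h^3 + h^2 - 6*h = (h - 2)*(h^2 + 3*h) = (h - 2)*(h + 3)*(h)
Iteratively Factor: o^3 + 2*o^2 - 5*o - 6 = (o - 2)*(o^2 + 4*o + 3) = (o - 2)*(o + 1)*(o + 3)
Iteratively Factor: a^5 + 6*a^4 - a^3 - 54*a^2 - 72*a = (a)*(a^4 + 6*a^3 - a^2 - 54*a - 72) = a*(a + 4)*(a^3 + 2*a^2 - 9*a - 18) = a*(a + 3)*(a + 4)*(a^2 - a - 6) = a*(a - 3)*(a + 3)*(a + 4)*(a + 2)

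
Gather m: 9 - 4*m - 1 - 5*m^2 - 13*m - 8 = -5*m^2 - 17*m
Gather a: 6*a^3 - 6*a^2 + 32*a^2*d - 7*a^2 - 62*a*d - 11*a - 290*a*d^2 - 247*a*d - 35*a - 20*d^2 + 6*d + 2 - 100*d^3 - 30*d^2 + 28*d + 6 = 6*a^3 + a^2*(32*d - 13) + a*(-290*d^2 - 309*d - 46) - 100*d^3 - 50*d^2 + 34*d + 8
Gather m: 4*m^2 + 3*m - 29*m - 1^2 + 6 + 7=4*m^2 - 26*m + 12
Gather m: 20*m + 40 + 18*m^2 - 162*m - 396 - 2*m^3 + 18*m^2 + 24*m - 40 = -2*m^3 + 36*m^2 - 118*m - 396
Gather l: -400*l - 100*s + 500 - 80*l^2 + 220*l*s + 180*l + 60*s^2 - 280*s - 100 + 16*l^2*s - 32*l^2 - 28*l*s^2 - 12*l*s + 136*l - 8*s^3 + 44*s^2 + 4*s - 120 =l^2*(16*s - 112) + l*(-28*s^2 + 208*s - 84) - 8*s^3 + 104*s^2 - 376*s + 280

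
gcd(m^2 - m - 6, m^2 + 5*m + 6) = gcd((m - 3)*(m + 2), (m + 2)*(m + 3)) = m + 2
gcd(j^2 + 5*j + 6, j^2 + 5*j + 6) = j^2 + 5*j + 6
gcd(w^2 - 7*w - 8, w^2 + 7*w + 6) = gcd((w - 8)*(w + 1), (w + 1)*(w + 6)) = w + 1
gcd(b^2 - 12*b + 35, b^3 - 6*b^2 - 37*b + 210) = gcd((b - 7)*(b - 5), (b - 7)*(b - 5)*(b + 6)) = b^2 - 12*b + 35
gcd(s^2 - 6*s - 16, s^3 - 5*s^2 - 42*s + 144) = s - 8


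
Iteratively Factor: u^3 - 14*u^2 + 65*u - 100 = (u - 4)*(u^2 - 10*u + 25) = (u - 5)*(u - 4)*(u - 5)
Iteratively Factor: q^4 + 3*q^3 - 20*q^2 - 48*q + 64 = (q - 4)*(q^3 + 7*q^2 + 8*q - 16) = (q - 4)*(q + 4)*(q^2 + 3*q - 4) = (q - 4)*(q - 1)*(q + 4)*(q + 4)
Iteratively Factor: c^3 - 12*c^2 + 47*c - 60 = (c - 4)*(c^2 - 8*c + 15) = (c - 4)*(c - 3)*(c - 5)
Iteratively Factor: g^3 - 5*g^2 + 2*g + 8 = (g - 4)*(g^2 - g - 2) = (g - 4)*(g - 2)*(g + 1)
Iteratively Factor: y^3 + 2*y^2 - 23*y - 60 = (y + 3)*(y^2 - y - 20) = (y + 3)*(y + 4)*(y - 5)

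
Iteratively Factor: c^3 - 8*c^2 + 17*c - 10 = (c - 2)*(c^2 - 6*c + 5) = (c - 2)*(c - 1)*(c - 5)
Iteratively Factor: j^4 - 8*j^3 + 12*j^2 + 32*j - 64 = (j - 4)*(j^3 - 4*j^2 - 4*j + 16) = (j - 4)*(j - 2)*(j^2 - 2*j - 8) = (j - 4)^2*(j - 2)*(j + 2)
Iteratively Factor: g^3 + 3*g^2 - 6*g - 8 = (g - 2)*(g^2 + 5*g + 4) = (g - 2)*(g + 1)*(g + 4)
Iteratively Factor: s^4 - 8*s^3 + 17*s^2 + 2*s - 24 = (s - 4)*(s^3 - 4*s^2 + s + 6) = (s - 4)*(s + 1)*(s^2 - 5*s + 6) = (s - 4)*(s - 3)*(s + 1)*(s - 2)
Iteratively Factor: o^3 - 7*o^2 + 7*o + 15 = (o + 1)*(o^2 - 8*o + 15) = (o - 5)*(o + 1)*(o - 3)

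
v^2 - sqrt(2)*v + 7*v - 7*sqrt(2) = (v + 7)*(v - sqrt(2))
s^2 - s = s*(s - 1)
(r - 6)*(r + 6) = r^2 - 36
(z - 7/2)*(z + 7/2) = z^2 - 49/4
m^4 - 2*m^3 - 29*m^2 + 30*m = m*(m - 6)*(m - 1)*(m + 5)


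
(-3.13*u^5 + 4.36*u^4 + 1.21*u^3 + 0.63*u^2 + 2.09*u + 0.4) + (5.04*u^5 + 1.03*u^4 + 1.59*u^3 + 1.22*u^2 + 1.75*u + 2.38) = 1.91*u^5 + 5.39*u^4 + 2.8*u^3 + 1.85*u^2 + 3.84*u + 2.78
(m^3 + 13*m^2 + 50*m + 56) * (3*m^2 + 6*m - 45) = 3*m^5 + 45*m^4 + 183*m^3 - 117*m^2 - 1914*m - 2520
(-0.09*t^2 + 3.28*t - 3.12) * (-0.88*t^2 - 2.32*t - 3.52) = 0.0792*t^4 - 2.6776*t^3 - 4.5472*t^2 - 4.3072*t + 10.9824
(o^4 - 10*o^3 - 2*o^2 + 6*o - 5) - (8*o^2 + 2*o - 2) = o^4 - 10*o^3 - 10*o^2 + 4*o - 3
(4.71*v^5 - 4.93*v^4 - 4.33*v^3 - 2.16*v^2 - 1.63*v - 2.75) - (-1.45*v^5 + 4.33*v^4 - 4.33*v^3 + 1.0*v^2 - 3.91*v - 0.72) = 6.16*v^5 - 9.26*v^4 - 3.16*v^2 + 2.28*v - 2.03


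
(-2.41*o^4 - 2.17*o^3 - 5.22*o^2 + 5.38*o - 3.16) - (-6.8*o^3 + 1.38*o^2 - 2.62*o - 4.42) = -2.41*o^4 + 4.63*o^3 - 6.6*o^2 + 8.0*o + 1.26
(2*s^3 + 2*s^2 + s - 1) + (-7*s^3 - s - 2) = -5*s^3 + 2*s^2 - 3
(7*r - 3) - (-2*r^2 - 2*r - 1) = 2*r^2 + 9*r - 2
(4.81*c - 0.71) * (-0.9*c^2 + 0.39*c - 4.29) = -4.329*c^3 + 2.5149*c^2 - 20.9118*c + 3.0459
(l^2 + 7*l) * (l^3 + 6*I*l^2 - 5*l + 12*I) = l^5 + 7*l^4 + 6*I*l^4 - 5*l^3 + 42*I*l^3 - 35*l^2 + 12*I*l^2 + 84*I*l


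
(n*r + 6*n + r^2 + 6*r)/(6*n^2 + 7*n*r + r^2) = (r + 6)/(6*n + r)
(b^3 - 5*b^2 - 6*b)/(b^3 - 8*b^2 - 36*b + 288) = b*(b + 1)/(b^2 - 2*b - 48)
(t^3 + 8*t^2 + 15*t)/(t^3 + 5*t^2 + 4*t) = (t^2 + 8*t + 15)/(t^2 + 5*t + 4)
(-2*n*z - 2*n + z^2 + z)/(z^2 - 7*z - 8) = (-2*n + z)/(z - 8)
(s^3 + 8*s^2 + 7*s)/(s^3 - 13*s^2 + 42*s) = (s^2 + 8*s + 7)/(s^2 - 13*s + 42)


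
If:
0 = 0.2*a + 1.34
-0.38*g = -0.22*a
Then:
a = -6.70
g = -3.88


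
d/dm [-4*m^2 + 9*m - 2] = 9 - 8*m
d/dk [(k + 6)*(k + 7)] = 2*k + 13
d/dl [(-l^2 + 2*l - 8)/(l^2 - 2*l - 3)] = 22*(l - 1)/(-l^2 + 2*l + 3)^2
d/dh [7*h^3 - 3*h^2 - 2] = 3*h*(7*h - 2)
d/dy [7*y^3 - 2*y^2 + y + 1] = 21*y^2 - 4*y + 1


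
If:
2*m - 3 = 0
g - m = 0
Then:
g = 3/2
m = 3/2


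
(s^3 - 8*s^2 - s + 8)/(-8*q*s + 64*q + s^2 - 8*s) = (1 - s^2)/(8*q - s)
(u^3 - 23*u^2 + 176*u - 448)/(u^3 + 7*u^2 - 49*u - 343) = (u^2 - 16*u + 64)/(u^2 + 14*u + 49)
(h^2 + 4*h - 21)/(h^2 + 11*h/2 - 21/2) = 2*(h - 3)/(2*h - 3)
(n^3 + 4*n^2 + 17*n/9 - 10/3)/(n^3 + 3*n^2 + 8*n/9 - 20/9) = (n + 3)/(n + 2)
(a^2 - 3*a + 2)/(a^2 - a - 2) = (a - 1)/(a + 1)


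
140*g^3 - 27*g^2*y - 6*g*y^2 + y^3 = (-7*g + y)*(-4*g + y)*(5*g + y)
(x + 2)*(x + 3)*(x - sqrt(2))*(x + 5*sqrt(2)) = x^4 + 5*x^3 + 4*sqrt(2)*x^3 - 4*x^2 + 20*sqrt(2)*x^2 - 50*x + 24*sqrt(2)*x - 60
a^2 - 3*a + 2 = (a - 2)*(a - 1)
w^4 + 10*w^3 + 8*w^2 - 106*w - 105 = (w - 3)*(w + 1)*(w + 5)*(w + 7)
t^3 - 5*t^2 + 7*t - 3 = (t - 3)*(t - 1)^2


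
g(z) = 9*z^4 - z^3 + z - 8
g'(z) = 36*z^3 - 3*z^2 + 1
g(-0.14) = -8.13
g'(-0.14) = 0.84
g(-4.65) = 4295.69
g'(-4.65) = -3683.47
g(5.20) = 6437.05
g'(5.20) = 4981.77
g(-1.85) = 101.90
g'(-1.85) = -237.21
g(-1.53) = 43.37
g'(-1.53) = -134.96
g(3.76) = 1741.45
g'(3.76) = 1872.25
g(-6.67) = 18095.43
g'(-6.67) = -10815.14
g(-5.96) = 11553.81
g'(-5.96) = -7727.08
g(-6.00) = 11866.00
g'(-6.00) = -7883.00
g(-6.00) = 11866.00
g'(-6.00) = -7883.00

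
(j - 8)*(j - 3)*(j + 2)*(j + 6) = j^4 - 3*j^3 - 52*j^2 + 60*j + 288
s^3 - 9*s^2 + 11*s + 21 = (s - 7)*(s - 3)*(s + 1)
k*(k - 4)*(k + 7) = k^3 + 3*k^2 - 28*k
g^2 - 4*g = g*(g - 4)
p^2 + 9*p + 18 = (p + 3)*(p + 6)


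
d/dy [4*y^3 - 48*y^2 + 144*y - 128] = 12*y^2 - 96*y + 144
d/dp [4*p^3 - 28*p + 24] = 12*p^2 - 28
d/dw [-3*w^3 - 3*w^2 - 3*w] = -9*w^2 - 6*w - 3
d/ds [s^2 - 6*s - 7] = 2*s - 6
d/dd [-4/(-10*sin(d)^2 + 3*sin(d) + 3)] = 4*(3 - 20*sin(d))*cos(d)/(-10*sin(d)^2 + 3*sin(d) + 3)^2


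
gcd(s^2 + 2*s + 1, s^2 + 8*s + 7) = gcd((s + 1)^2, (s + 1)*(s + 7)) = s + 1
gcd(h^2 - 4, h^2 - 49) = 1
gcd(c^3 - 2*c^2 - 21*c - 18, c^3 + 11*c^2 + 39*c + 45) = c + 3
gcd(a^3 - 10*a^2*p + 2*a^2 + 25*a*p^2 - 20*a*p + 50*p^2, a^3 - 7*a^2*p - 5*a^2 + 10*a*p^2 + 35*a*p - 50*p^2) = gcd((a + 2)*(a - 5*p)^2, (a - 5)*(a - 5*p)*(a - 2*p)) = -a + 5*p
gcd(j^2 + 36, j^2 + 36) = j^2 + 36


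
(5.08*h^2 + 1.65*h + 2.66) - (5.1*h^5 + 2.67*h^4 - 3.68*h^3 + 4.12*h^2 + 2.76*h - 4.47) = -5.1*h^5 - 2.67*h^4 + 3.68*h^3 + 0.96*h^2 - 1.11*h + 7.13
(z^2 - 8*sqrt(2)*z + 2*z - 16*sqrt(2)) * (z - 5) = z^3 - 8*sqrt(2)*z^2 - 3*z^2 - 10*z + 24*sqrt(2)*z + 80*sqrt(2)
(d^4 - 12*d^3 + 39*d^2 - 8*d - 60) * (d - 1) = d^5 - 13*d^4 + 51*d^3 - 47*d^2 - 52*d + 60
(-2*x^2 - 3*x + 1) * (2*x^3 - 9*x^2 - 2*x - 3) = -4*x^5 + 12*x^4 + 33*x^3 + 3*x^2 + 7*x - 3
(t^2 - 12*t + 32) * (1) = t^2 - 12*t + 32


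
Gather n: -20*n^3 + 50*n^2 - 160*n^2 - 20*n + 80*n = -20*n^3 - 110*n^2 + 60*n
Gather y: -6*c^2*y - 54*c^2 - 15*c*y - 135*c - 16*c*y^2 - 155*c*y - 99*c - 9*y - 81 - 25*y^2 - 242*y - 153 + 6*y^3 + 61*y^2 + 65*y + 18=-54*c^2 - 234*c + 6*y^3 + y^2*(36 - 16*c) + y*(-6*c^2 - 170*c - 186) - 216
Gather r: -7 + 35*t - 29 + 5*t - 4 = 40*t - 40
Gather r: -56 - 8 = -64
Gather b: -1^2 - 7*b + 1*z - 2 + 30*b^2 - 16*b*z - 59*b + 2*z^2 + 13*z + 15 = 30*b^2 + b*(-16*z - 66) + 2*z^2 + 14*z + 12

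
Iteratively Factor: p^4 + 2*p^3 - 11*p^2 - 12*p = (p - 3)*(p^3 + 5*p^2 + 4*p) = (p - 3)*(p + 4)*(p^2 + p) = p*(p - 3)*(p + 4)*(p + 1)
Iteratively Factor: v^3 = (v)*(v^2) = v^2*(v)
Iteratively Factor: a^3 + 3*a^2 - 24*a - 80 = (a - 5)*(a^2 + 8*a + 16) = (a - 5)*(a + 4)*(a + 4)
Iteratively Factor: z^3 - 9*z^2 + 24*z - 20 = (z - 5)*(z^2 - 4*z + 4) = (z - 5)*(z - 2)*(z - 2)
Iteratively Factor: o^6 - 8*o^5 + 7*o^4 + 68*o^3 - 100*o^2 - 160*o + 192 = (o - 3)*(o^5 - 5*o^4 - 8*o^3 + 44*o^2 + 32*o - 64) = (o - 3)*(o - 1)*(o^4 - 4*o^3 - 12*o^2 + 32*o + 64) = (o - 4)*(o - 3)*(o - 1)*(o^3 - 12*o - 16) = (o - 4)^2*(o - 3)*(o - 1)*(o^2 + 4*o + 4) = (o - 4)^2*(o - 3)*(o - 1)*(o + 2)*(o + 2)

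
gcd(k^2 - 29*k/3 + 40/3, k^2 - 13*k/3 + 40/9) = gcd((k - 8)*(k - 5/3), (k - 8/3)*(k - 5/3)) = k - 5/3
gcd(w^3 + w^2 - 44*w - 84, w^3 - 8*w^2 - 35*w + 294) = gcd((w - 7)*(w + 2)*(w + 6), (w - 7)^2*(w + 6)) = w^2 - w - 42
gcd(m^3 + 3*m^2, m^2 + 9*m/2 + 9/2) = m + 3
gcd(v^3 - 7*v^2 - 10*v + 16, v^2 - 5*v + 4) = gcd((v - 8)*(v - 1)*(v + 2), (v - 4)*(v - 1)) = v - 1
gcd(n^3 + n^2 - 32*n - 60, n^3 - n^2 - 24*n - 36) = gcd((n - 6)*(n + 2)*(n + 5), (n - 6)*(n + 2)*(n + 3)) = n^2 - 4*n - 12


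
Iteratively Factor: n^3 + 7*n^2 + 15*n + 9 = (n + 1)*(n^2 + 6*n + 9) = (n + 1)*(n + 3)*(n + 3)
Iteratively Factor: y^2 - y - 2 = (y + 1)*(y - 2)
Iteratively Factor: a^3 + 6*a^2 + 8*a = (a + 4)*(a^2 + 2*a) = a*(a + 4)*(a + 2)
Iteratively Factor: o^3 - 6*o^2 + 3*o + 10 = (o + 1)*(o^2 - 7*o + 10) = (o - 2)*(o + 1)*(o - 5)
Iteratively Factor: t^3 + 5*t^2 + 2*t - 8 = (t - 1)*(t^2 + 6*t + 8) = (t - 1)*(t + 4)*(t + 2)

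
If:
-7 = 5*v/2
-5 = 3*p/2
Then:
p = -10/3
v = -14/5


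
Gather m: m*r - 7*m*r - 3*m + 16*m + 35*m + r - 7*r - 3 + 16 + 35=m*(48 - 6*r) - 6*r + 48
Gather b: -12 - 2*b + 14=2 - 2*b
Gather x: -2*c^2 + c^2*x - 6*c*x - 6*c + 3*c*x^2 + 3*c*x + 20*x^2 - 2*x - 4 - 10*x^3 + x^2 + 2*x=-2*c^2 - 6*c - 10*x^3 + x^2*(3*c + 21) + x*(c^2 - 3*c) - 4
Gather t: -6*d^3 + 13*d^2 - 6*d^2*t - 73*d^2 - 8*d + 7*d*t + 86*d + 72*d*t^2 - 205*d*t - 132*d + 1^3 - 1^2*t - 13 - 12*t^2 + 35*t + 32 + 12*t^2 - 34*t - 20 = -6*d^3 - 60*d^2 + 72*d*t^2 - 54*d + t*(-6*d^2 - 198*d)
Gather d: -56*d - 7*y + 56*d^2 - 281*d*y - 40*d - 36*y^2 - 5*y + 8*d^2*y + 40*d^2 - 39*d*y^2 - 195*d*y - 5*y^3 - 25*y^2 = d^2*(8*y + 96) + d*(-39*y^2 - 476*y - 96) - 5*y^3 - 61*y^2 - 12*y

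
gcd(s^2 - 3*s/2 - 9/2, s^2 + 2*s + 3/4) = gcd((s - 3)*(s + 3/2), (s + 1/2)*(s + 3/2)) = s + 3/2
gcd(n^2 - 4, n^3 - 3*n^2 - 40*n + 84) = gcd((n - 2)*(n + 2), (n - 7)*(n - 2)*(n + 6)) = n - 2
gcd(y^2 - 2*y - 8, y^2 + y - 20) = y - 4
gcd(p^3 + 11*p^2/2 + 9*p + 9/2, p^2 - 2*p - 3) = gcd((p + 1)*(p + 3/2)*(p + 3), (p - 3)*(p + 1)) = p + 1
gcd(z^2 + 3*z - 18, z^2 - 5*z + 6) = z - 3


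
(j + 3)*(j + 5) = j^2 + 8*j + 15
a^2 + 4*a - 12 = (a - 2)*(a + 6)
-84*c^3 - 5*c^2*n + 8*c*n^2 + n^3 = (-3*c + n)*(4*c + n)*(7*c + n)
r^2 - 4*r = r*(r - 4)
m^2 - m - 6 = (m - 3)*(m + 2)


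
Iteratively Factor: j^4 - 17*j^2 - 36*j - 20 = (j + 2)*(j^3 - 2*j^2 - 13*j - 10) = (j + 1)*(j + 2)*(j^2 - 3*j - 10) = (j - 5)*(j + 1)*(j + 2)*(j + 2)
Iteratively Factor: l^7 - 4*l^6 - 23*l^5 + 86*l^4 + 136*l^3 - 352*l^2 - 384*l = (l - 3)*(l^6 - l^5 - 26*l^4 + 8*l^3 + 160*l^2 + 128*l) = l*(l - 3)*(l^5 - l^4 - 26*l^3 + 8*l^2 + 160*l + 128) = l*(l - 3)*(l + 4)*(l^4 - 5*l^3 - 6*l^2 + 32*l + 32) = l*(l - 3)*(l + 1)*(l + 4)*(l^3 - 6*l^2 + 32) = l*(l - 3)*(l + 1)*(l + 2)*(l + 4)*(l^2 - 8*l + 16) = l*(l - 4)*(l - 3)*(l + 1)*(l + 2)*(l + 4)*(l - 4)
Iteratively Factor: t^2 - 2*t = (t)*(t - 2)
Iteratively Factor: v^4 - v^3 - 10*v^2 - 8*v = (v + 2)*(v^3 - 3*v^2 - 4*v) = (v - 4)*(v + 2)*(v^2 + v) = (v - 4)*(v + 1)*(v + 2)*(v)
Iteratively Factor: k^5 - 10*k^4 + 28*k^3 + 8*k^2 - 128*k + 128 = (k - 2)*(k^4 - 8*k^3 + 12*k^2 + 32*k - 64) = (k - 2)^2*(k^3 - 6*k^2 + 32) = (k - 2)^2*(k + 2)*(k^2 - 8*k + 16) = (k - 4)*(k - 2)^2*(k + 2)*(k - 4)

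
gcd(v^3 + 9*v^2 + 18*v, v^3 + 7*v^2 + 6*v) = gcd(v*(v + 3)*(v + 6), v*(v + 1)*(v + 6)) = v^2 + 6*v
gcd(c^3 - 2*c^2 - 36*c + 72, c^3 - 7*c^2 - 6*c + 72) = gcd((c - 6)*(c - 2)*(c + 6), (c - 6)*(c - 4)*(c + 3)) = c - 6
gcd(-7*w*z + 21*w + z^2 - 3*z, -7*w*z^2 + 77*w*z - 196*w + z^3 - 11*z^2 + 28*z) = -7*w + z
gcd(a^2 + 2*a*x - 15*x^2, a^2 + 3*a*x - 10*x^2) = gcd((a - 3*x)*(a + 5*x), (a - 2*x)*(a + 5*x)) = a + 5*x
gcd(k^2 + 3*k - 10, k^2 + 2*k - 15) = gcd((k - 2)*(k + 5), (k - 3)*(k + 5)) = k + 5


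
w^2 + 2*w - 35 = (w - 5)*(w + 7)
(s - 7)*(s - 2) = s^2 - 9*s + 14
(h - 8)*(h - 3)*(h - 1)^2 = h^4 - 13*h^3 + 47*h^2 - 59*h + 24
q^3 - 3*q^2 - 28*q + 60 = (q - 6)*(q - 2)*(q + 5)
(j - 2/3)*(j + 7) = j^2 + 19*j/3 - 14/3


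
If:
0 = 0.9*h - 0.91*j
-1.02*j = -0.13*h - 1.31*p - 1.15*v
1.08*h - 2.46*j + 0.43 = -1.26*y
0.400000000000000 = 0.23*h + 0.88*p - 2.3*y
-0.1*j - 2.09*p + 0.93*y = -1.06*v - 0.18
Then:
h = 0.20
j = 0.19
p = 0.06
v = 0.08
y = -0.13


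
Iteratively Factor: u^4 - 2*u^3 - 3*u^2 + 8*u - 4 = (u - 1)*(u^3 - u^2 - 4*u + 4) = (u - 1)*(u + 2)*(u^2 - 3*u + 2) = (u - 1)^2*(u + 2)*(u - 2)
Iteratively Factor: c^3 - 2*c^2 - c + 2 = (c - 1)*(c^2 - c - 2) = (c - 1)*(c + 1)*(c - 2)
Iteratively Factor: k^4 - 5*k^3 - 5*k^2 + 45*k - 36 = (k - 3)*(k^3 - 2*k^2 - 11*k + 12) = (k - 3)*(k + 3)*(k^2 - 5*k + 4) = (k - 4)*(k - 3)*(k + 3)*(k - 1)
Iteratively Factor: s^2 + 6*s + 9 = (s + 3)*(s + 3)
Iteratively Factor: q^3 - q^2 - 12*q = (q - 4)*(q^2 + 3*q) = (q - 4)*(q + 3)*(q)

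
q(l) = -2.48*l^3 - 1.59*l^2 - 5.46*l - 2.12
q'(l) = -7.44*l^2 - 3.18*l - 5.46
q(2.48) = -63.27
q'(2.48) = -59.11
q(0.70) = -7.57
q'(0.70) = -11.33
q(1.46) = -21.20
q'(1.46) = -25.96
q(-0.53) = 0.70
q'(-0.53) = -5.86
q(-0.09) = -1.64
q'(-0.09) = -5.23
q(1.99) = -38.83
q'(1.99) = -41.25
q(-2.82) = 56.25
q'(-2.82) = -55.66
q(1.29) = -17.13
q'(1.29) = -21.94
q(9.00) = -1987.97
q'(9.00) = -636.72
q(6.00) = -627.80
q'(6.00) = -292.38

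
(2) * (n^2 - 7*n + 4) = 2*n^2 - 14*n + 8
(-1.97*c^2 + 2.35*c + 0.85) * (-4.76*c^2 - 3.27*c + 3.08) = 9.3772*c^4 - 4.7441*c^3 - 17.7981*c^2 + 4.4585*c + 2.618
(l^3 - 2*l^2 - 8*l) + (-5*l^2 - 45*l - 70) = l^3 - 7*l^2 - 53*l - 70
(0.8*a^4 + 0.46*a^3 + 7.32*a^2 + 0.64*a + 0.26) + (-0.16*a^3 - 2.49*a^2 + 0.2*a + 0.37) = 0.8*a^4 + 0.3*a^3 + 4.83*a^2 + 0.84*a + 0.63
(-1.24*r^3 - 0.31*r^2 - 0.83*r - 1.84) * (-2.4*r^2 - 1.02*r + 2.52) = 2.976*r^5 + 2.0088*r^4 - 0.8166*r^3 + 4.4814*r^2 - 0.2148*r - 4.6368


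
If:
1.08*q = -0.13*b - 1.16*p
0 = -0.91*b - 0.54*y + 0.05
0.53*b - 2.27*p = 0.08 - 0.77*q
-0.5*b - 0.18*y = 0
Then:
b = -0.08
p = -0.04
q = 0.05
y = 0.24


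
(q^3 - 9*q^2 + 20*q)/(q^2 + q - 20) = q*(q - 5)/(q + 5)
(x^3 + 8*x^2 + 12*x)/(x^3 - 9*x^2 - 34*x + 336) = x*(x + 2)/(x^2 - 15*x + 56)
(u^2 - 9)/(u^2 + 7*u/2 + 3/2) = 2*(u - 3)/(2*u + 1)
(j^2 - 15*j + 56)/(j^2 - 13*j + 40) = (j - 7)/(j - 5)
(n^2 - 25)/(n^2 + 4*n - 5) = (n - 5)/(n - 1)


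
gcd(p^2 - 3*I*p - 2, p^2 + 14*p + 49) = 1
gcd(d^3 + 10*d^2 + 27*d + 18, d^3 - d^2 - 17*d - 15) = d^2 + 4*d + 3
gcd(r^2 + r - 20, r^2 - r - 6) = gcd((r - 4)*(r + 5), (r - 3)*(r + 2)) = 1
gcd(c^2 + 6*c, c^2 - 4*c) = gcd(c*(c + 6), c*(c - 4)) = c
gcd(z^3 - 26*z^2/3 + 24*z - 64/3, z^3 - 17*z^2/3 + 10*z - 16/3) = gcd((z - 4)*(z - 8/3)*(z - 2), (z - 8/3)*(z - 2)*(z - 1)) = z^2 - 14*z/3 + 16/3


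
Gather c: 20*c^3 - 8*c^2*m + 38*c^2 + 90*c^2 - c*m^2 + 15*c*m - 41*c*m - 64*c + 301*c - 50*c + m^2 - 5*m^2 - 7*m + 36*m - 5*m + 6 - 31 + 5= 20*c^3 + c^2*(128 - 8*m) + c*(-m^2 - 26*m + 187) - 4*m^2 + 24*m - 20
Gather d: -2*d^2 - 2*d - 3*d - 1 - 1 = -2*d^2 - 5*d - 2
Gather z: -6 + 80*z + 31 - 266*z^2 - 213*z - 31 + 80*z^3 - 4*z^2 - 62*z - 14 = 80*z^3 - 270*z^2 - 195*z - 20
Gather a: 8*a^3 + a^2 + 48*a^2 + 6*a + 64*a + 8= 8*a^3 + 49*a^2 + 70*a + 8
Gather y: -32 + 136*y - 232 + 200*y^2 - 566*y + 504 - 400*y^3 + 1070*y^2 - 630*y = -400*y^3 + 1270*y^2 - 1060*y + 240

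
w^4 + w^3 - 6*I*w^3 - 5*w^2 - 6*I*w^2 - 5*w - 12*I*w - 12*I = (w + 1)*(w - 4*I)*(w - 3*I)*(w + I)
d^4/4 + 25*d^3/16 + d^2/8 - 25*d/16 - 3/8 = (d/4 + 1/4)*(d - 1)*(d + 1/4)*(d + 6)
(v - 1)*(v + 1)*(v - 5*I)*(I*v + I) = I*v^4 + 5*v^3 + I*v^3 + 5*v^2 - I*v^2 - 5*v - I*v - 5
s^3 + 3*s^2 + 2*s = s*(s + 1)*(s + 2)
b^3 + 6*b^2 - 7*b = b*(b - 1)*(b + 7)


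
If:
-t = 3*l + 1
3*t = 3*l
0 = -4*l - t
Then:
No Solution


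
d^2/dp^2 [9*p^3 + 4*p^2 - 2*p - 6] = 54*p + 8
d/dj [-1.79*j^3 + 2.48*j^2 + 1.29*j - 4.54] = -5.37*j^2 + 4.96*j + 1.29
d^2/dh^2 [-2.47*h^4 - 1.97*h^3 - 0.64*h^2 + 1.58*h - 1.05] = -29.64*h^2 - 11.82*h - 1.28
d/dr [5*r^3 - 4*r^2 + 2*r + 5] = 15*r^2 - 8*r + 2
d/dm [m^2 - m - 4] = 2*m - 1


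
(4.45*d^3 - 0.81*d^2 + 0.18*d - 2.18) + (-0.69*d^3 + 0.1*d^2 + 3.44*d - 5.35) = 3.76*d^3 - 0.71*d^2 + 3.62*d - 7.53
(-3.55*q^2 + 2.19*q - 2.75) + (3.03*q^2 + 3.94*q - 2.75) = -0.52*q^2 + 6.13*q - 5.5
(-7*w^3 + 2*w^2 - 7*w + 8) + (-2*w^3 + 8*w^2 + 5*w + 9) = -9*w^3 + 10*w^2 - 2*w + 17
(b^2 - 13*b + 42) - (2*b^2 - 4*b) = -b^2 - 9*b + 42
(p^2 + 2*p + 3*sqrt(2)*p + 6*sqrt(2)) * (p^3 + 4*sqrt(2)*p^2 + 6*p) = p^5 + 2*p^4 + 7*sqrt(2)*p^4 + 14*sqrt(2)*p^3 + 30*p^3 + 18*sqrt(2)*p^2 + 60*p^2 + 36*sqrt(2)*p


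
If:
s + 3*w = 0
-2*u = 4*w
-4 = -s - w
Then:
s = 6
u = 4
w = -2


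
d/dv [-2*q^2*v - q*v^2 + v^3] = -2*q^2 - 2*q*v + 3*v^2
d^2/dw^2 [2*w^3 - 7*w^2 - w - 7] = 12*w - 14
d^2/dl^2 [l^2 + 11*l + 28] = 2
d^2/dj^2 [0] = 0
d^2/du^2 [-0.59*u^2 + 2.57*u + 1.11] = -1.18000000000000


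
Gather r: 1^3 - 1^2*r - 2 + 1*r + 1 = 0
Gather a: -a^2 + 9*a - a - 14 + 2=-a^2 + 8*a - 12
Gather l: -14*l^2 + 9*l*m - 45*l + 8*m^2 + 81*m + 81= -14*l^2 + l*(9*m - 45) + 8*m^2 + 81*m + 81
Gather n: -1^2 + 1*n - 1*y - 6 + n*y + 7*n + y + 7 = n*(y + 8)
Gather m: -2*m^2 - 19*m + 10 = -2*m^2 - 19*m + 10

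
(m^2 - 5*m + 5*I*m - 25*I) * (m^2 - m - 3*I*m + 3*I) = m^4 - 6*m^3 + 2*I*m^3 + 20*m^2 - 12*I*m^2 - 90*m + 10*I*m + 75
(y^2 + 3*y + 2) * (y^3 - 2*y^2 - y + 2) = y^5 + y^4 - 5*y^3 - 5*y^2 + 4*y + 4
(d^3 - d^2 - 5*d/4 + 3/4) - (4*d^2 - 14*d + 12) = d^3 - 5*d^2 + 51*d/4 - 45/4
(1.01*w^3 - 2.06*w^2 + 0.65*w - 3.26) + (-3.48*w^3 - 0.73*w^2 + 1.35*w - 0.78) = -2.47*w^3 - 2.79*w^2 + 2.0*w - 4.04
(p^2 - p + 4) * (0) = 0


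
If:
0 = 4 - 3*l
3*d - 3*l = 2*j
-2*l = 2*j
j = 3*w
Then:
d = 4/9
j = -4/3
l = 4/3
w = -4/9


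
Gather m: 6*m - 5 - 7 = 6*m - 12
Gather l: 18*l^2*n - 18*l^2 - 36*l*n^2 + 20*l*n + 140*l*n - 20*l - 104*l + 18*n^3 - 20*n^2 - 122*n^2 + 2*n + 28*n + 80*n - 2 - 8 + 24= l^2*(18*n - 18) + l*(-36*n^2 + 160*n - 124) + 18*n^3 - 142*n^2 + 110*n + 14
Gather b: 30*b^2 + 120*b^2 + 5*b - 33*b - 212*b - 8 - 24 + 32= 150*b^2 - 240*b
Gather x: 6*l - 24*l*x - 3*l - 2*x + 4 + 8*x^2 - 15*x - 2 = 3*l + 8*x^2 + x*(-24*l - 17) + 2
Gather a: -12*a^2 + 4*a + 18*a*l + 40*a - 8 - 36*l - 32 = -12*a^2 + a*(18*l + 44) - 36*l - 40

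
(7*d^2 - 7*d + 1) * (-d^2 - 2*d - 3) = -7*d^4 - 7*d^3 - 8*d^2 + 19*d - 3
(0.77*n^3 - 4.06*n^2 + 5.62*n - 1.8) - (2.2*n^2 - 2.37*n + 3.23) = 0.77*n^3 - 6.26*n^2 + 7.99*n - 5.03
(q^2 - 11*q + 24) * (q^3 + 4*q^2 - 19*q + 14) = q^5 - 7*q^4 - 39*q^3 + 319*q^2 - 610*q + 336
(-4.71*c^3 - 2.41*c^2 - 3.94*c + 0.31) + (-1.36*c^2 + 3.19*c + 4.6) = -4.71*c^3 - 3.77*c^2 - 0.75*c + 4.91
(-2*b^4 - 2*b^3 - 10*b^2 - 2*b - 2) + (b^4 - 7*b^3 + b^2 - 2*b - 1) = -b^4 - 9*b^3 - 9*b^2 - 4*b - 3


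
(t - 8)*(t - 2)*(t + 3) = t^3 - 7*t^2 - 14*t + 48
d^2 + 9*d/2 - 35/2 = (d - 5/2)*(d + 7)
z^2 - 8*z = z*(z - 8)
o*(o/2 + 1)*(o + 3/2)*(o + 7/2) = o^4/2 + 7*o^3/2 + 61*o^2/8 + 21*o/4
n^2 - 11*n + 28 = (n - 7)*(n - 4)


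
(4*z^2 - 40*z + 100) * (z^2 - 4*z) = 4*z^4 - 56*z^3 + 260*z^2 - 400*z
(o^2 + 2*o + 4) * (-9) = -9*o^2 - 18*o - 36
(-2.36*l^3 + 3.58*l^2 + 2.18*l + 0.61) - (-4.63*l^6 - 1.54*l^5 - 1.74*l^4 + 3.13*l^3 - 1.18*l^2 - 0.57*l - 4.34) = 4.63*l^6 + 1.54*l^5 + 1.74*l^4 - 5.49*l^3 + 4.76*l^2 + 2.75*l + 4.95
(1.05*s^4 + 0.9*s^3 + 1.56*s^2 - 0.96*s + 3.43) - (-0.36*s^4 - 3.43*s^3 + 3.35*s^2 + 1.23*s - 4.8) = 1.41*s^4 + 4.33*s^3 - 1.79*s^2 - 2.19*s + 8.23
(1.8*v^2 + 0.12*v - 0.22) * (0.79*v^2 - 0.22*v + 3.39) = 1.422*v^4 - 0.3012*v^3 + 5.9018*v^2 + 0.4552*v - 0.7458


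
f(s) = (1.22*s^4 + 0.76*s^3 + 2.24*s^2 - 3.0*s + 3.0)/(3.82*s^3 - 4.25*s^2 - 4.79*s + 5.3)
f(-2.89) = -0.89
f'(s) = (-11.46*s^2 + 8.5*s + 4.79)*(1.22*s^4 + 0.76*s^3 + 2.24*s^2 - 3.0*s + 3.0)/(3.82*s^3 - 4.25*s^2 - 4.79*s + 5.3)^2 + (4.88*s^3 + 2.28*s^2 + 4.48*s - 3.0)/(3.82*s^3 - 4.25*s^2 - 4.79*s + 5.3)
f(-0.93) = 2.67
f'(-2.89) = 0.10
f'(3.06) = -0.17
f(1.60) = 6.26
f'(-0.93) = -14.61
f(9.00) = 3.63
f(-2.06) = -0.94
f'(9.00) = 0.29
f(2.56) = 2.57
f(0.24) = 0.61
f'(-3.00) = 0.13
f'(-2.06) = -0.34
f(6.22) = 2.85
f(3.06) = 2.38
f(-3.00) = -0.91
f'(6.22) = 0.26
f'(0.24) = 0.52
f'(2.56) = -0.66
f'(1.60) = -16.04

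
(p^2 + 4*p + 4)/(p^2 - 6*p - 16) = (p + 2)/(p - 8)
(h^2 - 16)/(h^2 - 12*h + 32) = (h + 4)/(h - 8)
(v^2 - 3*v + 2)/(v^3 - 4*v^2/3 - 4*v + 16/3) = 3*(v - 1)/(3*v^2 + 2*v - 8)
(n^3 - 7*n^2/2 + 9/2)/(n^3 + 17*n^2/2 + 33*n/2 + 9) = (2*n^2 - 9*n + 9)/(2*n^2 + 15*n + 18)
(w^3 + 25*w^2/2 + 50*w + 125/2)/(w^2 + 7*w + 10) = (2*w^2 + 15*w + 25)/(2*(w + 2))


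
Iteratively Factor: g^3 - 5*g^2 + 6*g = (g - 2)*(g^2 - 3*g) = g*(g - 2)*(g - 3)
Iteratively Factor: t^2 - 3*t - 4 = (t - 4)*(t + 1)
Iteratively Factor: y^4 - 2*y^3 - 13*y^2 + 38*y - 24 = (y - 2)*(y^3 - 13*y + 12) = (y - 3)*(y - 2)*(y^2 + 3*y - 4) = (y - 3)*(y - 2)*(y - 1)*(y + 4)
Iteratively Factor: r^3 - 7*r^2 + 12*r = (r - 4)*(r^2 - 3*r) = r*(r - 4)*(r - 3)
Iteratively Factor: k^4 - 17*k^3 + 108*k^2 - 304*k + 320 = (k - 5)*(k^3 - 12*k^2 + 48*k - 64) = (k - 5)*(k - 4)*(k^2 - 8*k + 16) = (k - 5)*(k - 4)^2*(k - 4)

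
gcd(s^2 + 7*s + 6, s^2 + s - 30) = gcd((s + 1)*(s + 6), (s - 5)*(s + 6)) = s + 6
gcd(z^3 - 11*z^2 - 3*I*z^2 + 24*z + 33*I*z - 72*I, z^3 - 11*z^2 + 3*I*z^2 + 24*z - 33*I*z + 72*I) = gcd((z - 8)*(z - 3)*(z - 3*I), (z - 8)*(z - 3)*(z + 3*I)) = z^2 - 11*z + 24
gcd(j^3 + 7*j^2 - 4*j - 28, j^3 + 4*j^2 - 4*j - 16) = j^2 - 4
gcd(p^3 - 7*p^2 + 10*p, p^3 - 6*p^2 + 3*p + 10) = p^2 - 7*p + 10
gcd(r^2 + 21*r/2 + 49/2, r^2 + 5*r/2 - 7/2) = r + 7/2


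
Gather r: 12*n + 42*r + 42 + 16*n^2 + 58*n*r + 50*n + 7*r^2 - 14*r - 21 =16*n^2 + 62*n + 7*r^2 + r*(58*n + 28) + 21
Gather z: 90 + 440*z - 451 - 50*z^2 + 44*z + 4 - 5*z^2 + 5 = -55*z^2 + 484*z - 352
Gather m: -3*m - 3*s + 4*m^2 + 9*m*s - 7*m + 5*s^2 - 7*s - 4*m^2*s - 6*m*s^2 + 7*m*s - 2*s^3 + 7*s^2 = m^2*(4 - 4*s) + m*(-6*s^2 + 16*s - 10) - 2*s^3 + 12*s^2 - 10*s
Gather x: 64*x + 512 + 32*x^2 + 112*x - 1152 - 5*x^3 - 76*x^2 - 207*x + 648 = -5*x^3 - 44*x^2 - 31*x + 8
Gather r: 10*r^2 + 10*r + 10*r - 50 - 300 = 10*r^2 + 20*r - 350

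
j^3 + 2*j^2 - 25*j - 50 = (j - 5)*(j + 2)*(j + 5)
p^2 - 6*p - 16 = (p - 8)*(p + 2)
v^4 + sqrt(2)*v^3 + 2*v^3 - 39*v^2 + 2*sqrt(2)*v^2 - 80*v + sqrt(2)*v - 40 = (v - 4*sqrt(2))*(v + 5*sqrt(2))*(sqrt(2)*v/2 + sqrt(2)/2)*(sqrt(2)*v + sqrt(2))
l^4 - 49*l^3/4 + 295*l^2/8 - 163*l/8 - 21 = (l - 8)*(l - 3)*(l - 7/4)*(l + 1/2)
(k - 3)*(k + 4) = k^2 + k - 12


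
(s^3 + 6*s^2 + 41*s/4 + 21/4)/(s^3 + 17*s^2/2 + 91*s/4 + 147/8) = 2*(s + 1)/(2*s + 7)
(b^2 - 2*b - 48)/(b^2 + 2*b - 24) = (b - 8)/(b - 4)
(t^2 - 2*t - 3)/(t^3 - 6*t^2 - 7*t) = (t - 3)/(t*(t - 7))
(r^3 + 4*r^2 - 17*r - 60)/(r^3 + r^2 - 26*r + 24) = (r^2 + 8*r + 15)/(r^2 + 5*r - 6)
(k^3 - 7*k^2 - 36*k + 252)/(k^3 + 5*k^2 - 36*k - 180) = (k - 7)/(k + 5)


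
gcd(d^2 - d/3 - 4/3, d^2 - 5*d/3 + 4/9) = d - 4/3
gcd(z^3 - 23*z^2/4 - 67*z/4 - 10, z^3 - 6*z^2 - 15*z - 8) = z^2 - 7*z - 8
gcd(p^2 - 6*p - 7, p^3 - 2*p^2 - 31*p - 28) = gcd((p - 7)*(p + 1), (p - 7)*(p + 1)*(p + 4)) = p^2 - 6*p - 7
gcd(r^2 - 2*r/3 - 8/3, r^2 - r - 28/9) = r + 4/3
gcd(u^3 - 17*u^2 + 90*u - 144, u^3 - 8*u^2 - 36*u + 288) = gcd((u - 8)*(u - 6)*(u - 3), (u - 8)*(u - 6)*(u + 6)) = u^2 - 14*u + 48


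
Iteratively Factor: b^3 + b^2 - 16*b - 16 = (b + 4)*(b^2 - 3*b - 4) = (b + 1)*(b + 4)*(b - 4)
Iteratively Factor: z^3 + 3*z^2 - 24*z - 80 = (z + 4)*(z^2 - z - 20) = (z - 5)*(z + 4)*(z + 4)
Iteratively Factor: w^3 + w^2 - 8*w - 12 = (w + 2)*(w^2 - w - 6) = (w - 3)*(w + 2)*(w + 2)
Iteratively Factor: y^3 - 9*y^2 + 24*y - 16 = (y - 1)*(y^2 - 8*y + 16) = (y - 4)*(y - 1)*(y - 4)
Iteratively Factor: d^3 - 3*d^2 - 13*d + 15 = (d + 3)*(d^2 - 6*d + 5) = (d - 5)*(d + 3)*(d - 1)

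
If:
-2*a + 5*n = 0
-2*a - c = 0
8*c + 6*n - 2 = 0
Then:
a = -5/34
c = 5/17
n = -1/17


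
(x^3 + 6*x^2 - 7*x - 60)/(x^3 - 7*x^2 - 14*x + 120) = (x^2 + 2*x - 15)/(x^2 - 11*x + 30)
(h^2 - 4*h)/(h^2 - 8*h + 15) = h*(h - 4)/(h^2 - 8*h + 15)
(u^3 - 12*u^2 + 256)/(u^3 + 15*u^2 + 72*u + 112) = (u^2 - 16*u + 64)/(u^2 + 11*u + 28)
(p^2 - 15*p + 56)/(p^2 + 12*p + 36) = (p^2 - 15*p + 56)/(p^2 + 12*p + 36)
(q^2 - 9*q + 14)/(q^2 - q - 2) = (q - 7)/(q + 1)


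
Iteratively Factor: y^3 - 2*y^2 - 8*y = (y + 2)*(y^2 - 4*y) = (y - 4)*(y + 2)*(y)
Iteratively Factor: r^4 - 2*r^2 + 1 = (r + 1)*(r^3 - r^2 - r + 1) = (r - 1)*(r + 1)*(r^2 - 1) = (r - 1)^2*(r + 1)*(r + 1)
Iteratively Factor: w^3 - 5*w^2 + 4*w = (w - 4)*(w^2 - w) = w*(w - 4)*(w - 1)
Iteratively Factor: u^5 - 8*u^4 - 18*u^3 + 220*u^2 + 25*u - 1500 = (u + 4)*(u^4 - 12*u^3 + 30*u^2 + 100*u - 375) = (u - 5)*(u + 4)*(u^3 - 7*u^2 - 5*u + 75) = (u - 5)*(u + 3)*(u + 4)*(u^2 - 10*u + 25) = (u - 5)^2*(u + 3)*(u + 4)*(u - 5)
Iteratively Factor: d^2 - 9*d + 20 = (d - 4)*(d - 5)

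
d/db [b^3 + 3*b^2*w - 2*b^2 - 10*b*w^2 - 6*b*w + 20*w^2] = 3*b^2 + 6*b*w - 4*b - 10*w^2 - 6*w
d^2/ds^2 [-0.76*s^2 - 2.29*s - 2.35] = -1.52000000000000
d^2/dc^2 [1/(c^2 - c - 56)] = 2*(c^2 - c - (2*c - 1)^2 - 56)/(-c^2 + c + 56)^3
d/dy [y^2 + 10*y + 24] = 2*y + 10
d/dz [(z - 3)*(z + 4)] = 2*z + 1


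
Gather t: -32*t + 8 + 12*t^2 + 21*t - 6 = 12*t^2 - 11*t + 2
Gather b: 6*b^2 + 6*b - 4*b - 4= 6*b^2 + 2*b - 4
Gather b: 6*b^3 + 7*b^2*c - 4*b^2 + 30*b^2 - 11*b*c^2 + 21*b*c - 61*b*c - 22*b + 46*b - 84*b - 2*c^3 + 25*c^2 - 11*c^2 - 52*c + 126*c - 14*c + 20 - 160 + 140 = 6*b^3 + b^2*(7*c + 26) + b*(-11*c^2 - 40*c - 60) - 2*c^3 + 14*c^2 + 60*c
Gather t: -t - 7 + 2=-t - 5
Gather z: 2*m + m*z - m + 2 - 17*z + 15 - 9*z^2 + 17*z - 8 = m*z + m - 9*z^2 + 9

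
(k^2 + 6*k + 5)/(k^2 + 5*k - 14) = (k^2 + 6*k + 5)/(k^2 + 5*k - 14)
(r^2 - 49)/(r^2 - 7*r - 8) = (49 - r^2)/(-r^2 + 7*r + 8)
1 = 1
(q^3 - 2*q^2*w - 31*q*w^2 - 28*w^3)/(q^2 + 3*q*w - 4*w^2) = (q^2 - 6*q*w - 7*w^2)/(q - w)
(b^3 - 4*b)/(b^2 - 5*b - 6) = b*(4 - b^2)/(-b^2 + 5*b + 6)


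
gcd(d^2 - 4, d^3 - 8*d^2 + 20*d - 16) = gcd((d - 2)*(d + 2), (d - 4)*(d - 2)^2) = d - 2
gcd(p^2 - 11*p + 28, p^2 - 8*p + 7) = p - 7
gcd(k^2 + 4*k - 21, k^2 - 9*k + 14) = 1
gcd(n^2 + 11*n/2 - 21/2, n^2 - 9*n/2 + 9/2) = n - 3/2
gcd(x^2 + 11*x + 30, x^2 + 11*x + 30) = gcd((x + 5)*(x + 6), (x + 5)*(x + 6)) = x^2 + 11*x + 30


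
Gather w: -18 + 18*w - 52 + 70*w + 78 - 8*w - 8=80*w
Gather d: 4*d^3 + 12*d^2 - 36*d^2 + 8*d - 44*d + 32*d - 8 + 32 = 4*d^3 - 24*d^2 - 4*d + 24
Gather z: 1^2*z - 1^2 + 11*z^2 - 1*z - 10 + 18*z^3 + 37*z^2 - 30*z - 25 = 18*z^3 + 48*z^2 - 30*z - 36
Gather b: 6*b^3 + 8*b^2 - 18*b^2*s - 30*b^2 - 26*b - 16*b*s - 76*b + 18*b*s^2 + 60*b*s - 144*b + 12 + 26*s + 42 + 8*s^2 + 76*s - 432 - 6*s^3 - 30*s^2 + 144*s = 6*b^3 + b^2*(-18*s - 22) + b*(18*s^2 + 44*s - 246) - 6*s^3 - 22*s^2 + 246*s - 378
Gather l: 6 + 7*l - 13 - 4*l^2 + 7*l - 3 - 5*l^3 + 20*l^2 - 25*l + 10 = -5*l^3 + 16*l^2 - 11*l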